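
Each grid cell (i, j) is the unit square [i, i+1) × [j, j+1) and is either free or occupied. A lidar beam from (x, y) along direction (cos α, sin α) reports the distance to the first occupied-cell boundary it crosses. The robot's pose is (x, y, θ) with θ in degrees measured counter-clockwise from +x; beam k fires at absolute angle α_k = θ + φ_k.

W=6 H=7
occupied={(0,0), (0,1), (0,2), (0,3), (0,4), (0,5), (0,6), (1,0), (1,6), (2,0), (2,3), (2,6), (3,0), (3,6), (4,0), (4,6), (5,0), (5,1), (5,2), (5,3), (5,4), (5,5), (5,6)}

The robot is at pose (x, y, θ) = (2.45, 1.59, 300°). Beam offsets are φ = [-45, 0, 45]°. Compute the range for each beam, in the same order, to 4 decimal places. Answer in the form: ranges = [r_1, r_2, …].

ranges = [0.6108, 0.6813, 2.2796]

beam 1: φ=-45°, α=255°
  cosα=-0.2588 sinα=-0.9659 | (2,1) | tMaxX 1.7387 tMaxY 0.6108 | tΔX 3.8637 tΔY 1.0353
    t=0.6108 [y] (2,0) — stop
  → r_1 = 0.6108
beam 2: φ=0°, α=300°
  cosα=0.5000 sinα=-0.8660 | (2,1) | tMaxX 1.1000 tMaxY 0.6813 | tΔX 2.0000 tΔY 1.1547
    t=0.6813 [y] (2,0) — stop
  → r_2 = 0.6813
beam 3: φ=45°, α=345°
  cosα=0.9659 sinα=-0.2588 | (2,1) | tMaxX 0.5694 tMaxY 2.2796 | tΔX 1.0353 tΔY 3.8637
    t=0.5694 [x] (3,1)
    t=1.6047 [x] (4,1)
    t=2.2796 [y] (4,0) — stop
  → r_3 = 2.2796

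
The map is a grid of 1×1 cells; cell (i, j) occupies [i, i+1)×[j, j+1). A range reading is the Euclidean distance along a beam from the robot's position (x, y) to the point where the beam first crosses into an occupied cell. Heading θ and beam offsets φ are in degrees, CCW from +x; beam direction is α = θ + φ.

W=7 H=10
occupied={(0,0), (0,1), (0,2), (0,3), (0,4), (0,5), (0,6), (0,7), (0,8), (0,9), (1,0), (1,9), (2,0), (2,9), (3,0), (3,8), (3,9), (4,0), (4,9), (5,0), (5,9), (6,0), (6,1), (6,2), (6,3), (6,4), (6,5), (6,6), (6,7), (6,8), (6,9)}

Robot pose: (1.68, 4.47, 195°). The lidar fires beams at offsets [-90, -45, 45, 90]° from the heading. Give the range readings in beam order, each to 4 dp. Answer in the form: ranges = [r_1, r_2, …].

ranges = [2.6273, 0.7852, 1.3600, 3.5924]

beam 1: φ=-90°, α=105°
  d=(-0.2588,0.9659)  start (1,4)  tX=2.6273 tY=0.5487  stride 1/|dx|=3.8637 1/|dy|=1.0353
    cross y-line → (1,5), t=0.5487
    cross y-line → (1,6), t=1.5840
    cross y-line → (1,7), t=2.6192
    cross x-line → (0,7), t=2.6273 (wall)
  → r_1 = 2.6273
beam 2: φ=-45°, α=150°
  d=(-0.8660,0.5000)  start (1,4)  tX=0.7852 tY=1.0600  stride 1/|dx|=1.1547 1/|dy|=2.0000
    cross x-line → (0,4), t=0.7852 (wall)
  → r_2 = 0.7852
beam 3: φ=45°, α=240°
  d=(-0.5000,-0.8660)  start (1,4)  tX=1.3600 tY=0.5427  stride 1/|dx|=2.0000 1/|dy|=1.1547
    cross y-line → (1,3), t=0.5427
    cross x-line → (0,3), t=1.3600 (wall)
  → r_3 = 1.3600
beam 4: φ=90°, α=285°
  d=(0.2588,-0.9659)  start (1,4)  tX=1.2364 tY=0.4866  stride 1/|dx|=3.8637 1/|dy|=1.0353
    cross y-line → (1,3), t=0.4866
    cross x-line → (2,3), t=1.2364
    cross y-line → (2,2), t=1.5219
    cross y-line → (2,1), t=2.5571
    cross y-line → (2,0), t=3.5924 (wall)
  → r_4 = 3.5924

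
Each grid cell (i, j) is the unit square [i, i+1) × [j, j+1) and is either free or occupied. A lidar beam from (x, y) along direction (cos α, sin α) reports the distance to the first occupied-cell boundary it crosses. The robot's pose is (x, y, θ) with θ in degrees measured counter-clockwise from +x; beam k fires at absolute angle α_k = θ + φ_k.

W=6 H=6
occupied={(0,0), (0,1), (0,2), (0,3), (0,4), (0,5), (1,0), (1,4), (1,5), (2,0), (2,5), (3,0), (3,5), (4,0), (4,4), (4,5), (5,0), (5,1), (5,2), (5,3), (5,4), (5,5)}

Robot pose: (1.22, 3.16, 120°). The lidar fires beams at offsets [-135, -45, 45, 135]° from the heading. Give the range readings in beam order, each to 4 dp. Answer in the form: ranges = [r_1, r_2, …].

ranges = [3.9133, 0.8696, 0.2278, 0.8500]

beam 1: φ=-135°, α=345°
  dir = (cos 345°, sin 345°) = (0.9659, -0.2588); from cell (1,3)
  next x-line at t=0.8075, next y-line at t=0.6182; Δt_x=1.0353, Δt_y=3.8637
    y: enter (1,2) at t=0.6182
    x: enter (2,2) at t=0.8075
    x: enter (3,2) at t=1.8428
    x: enter (4,2) at t=2.8781
    x: enter (5,2) at t=3.9133 ← occupied
  → r_1 = 3.9133
beam 2: φ=-45°, α=75°
  dir = (cos 75°, sin 75°) = (0.2588, 0.9659); from cell (1,3)
  next x-line at t=3.0137, next y-line at t=0.8696; Δt_x=3.8637, Δt_y=1.0353
    y: enter (1,4) at t=0.8696 ← occupied
  → r_2 = 0.8696
beam 3: φ=45°, α=165°
  dir = (cos 165°, sin 165°) = (-0.9659, 0.2588); from cell (1,3)
  next x-line at t=0.2278, next y-line at t=3.2455; Δt_x=1.0353, Δt_y=3.8637
    x: enter (0,3) at t=0.2278 ← occupied
  → r_3 = 0.2278
beam 4: φ=135°, α=255°
  dir = (cos 255°, sin 255°) = (-0.2588, -0.9659); from cell (1,3)
  next x-line at t=0.8500, next y-line at t=0.1656; Δt_x=3.8637, Δt_y=1.0353
    y: enter (1,2) at t=0.1656
    x: enter (0,2) at t=0.8500 ← occupied
  → r_4 = 0.8500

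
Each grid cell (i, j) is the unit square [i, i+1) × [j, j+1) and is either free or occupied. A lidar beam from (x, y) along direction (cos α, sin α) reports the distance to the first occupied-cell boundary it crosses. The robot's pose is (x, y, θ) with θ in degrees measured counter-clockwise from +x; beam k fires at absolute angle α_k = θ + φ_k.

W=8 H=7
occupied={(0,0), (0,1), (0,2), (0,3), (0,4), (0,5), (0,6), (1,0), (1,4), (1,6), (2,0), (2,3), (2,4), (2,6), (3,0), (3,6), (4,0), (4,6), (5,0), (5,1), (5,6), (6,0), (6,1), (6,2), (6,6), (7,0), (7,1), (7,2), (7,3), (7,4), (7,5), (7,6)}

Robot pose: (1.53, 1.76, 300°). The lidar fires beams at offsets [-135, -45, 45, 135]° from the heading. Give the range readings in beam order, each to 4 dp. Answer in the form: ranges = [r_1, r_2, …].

beam 1: φ=-135°, α=165°
  direction (-0.9659, 0.2588); cell (1,1); t to first gridline: x 0.5487, y 0.9273 (then +1.0353 / +3.8637)
    (0,1) via x @ 0.5487  # hit
  → r_1 = 0.5487
beam 2: φ=-45°, α=255°
  direction (-0.2588, -0.9659); cell (1,1); t to first gridline: x 2.0478, y 0.7868 (then +3.8637 / +1.0353)
    (1,0) via y @ 0.7868  # hit
  → r_2 = 0.7868
beam 3: φ=45°, α=345°
  direction (0.9659, -0.2588); cell (1,1); t to first gridline: x 0.4866, y 2.9364 (then +1.0353 / +3.8637)
    (2,1) via x @ 0.4866
    (3,1) via x @ 1.5219
    (4,1) via x @ 2.5571
    (4,0) via y @ 2.9364  # hit
  → r_3 = 2.9364
beam 4: φ=135°, α=75°
  direction (0.2588, 0.9659); cell (1,1); t to first gridline: x 1.8159, y 0.2485 (then +3.8637 / +1.0353)
    (1,2) via y @ 0.2485
    (1,3) via y @ 1.2837
    (2,3) via x @ 1.8159  # hit
  → r_4 = 1.8159

ranges = [0.5487, 0.7868, 2.9364, 1.8159]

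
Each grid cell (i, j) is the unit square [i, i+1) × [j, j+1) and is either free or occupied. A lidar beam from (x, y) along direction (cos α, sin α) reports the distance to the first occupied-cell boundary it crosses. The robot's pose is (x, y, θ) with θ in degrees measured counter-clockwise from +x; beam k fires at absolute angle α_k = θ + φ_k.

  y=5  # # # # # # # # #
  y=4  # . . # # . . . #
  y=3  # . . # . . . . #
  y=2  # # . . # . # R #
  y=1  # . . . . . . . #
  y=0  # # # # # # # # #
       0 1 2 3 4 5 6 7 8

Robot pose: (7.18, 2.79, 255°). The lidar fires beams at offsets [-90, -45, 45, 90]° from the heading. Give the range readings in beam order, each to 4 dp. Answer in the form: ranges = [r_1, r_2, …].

beam 1: φ=-90°, α=165°
  cosα=-0.9659 sinα=0.2588 | (7,2) | tMaxX 0.1863 tMaxY 0.8114 | tΔX 1.0353 tΔY 3.8637
    t=0.1863 [x] (6,2) — stop
  → r_1 = 0.1863
beam 2: φ=-45°, α=210°
  cosα=-0.8660 sinα=-0.5000 | (7,2) | tMaxX 0.2078 tMaxY 1.5800 | tΔX 1.1547 tΔY 2.0000
    t=0.2078 [x] (6,2) — stop
  → r_2 = 0.2078
beam 3: φ=45°, α=300°
  cosα=0.5000 sinα=-0.8660 | (7,2) | tMaxX 1.6400 tMaxY 0.9122 | tΔX 2.0000 tΔY 1.1547
    t=0.9122 [y] (7,1)
    t=1.6400 [x] (8,1) — stop
  → r_3 = 1.6400
beam 4: φ=90°, α=345°
  cosα=0.9659 sinα=-0.2588 | (7,2) | tMaxX 0.8489 tMaxY 3.0523 | tΔX 1.0353 tΔY 3.8637
    t=0.8489 [x] (8,2) — stop
  → r_4 = 0.8489

ranges = [0.1863, 0.2078, 1.6400, 0.8489]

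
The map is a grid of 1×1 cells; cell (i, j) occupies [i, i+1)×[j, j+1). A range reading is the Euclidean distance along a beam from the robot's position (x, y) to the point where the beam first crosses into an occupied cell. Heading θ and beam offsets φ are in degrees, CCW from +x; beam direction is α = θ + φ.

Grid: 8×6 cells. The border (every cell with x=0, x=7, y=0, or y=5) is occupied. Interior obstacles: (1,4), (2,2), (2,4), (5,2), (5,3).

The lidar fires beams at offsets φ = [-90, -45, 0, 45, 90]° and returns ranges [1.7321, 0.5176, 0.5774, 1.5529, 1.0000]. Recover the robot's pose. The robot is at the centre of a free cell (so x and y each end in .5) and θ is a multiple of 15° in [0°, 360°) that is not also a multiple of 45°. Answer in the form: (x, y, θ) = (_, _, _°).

(x, y, θ) = (1.5, 2.5, 30°)

Candidates: 19 free-cell centres × 16 headings = 304 poses. Raycast each; keep the one whose scan matches to 4 dp.
  (4.5, 3.5, 255°): beam 1 = 1.9319 ≠ 1.7321 ✗
  (3.5, 4.5, 75°): beam 1 = 1.9319 ≠ 1.7321 ✗
  (6.5, 2.5, 75°): beam 1 = 0.5176 ≠ 1.7321 ✗
  (6.5, 3.5, 345°): beam 1 = 2.5882 ≠ 1.7321 ✗
  …
  (1.5, 2.5, 30°): r_1=1.7321, r_2=0.5176, r_3=0.5774, r_4=1.5529, r_5=1.0000 — all match ✓
Only this pose fits every beam.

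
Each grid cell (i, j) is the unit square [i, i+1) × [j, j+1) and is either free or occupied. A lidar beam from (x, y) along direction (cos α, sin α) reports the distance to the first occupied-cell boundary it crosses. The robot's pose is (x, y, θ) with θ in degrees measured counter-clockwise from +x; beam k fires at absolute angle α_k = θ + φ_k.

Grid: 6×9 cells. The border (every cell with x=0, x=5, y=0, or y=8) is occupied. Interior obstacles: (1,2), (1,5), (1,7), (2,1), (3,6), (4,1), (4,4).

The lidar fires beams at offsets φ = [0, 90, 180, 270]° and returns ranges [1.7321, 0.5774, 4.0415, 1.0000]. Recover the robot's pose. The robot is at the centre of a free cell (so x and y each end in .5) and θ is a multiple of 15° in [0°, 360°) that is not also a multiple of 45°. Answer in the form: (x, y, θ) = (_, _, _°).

(x, y, θ) = (2.5, 5.5, 120°)

Candidates: 21 free-cell centres × 16 headings = 336 poses. Raycast each; keep the one whose scan matches to 4 dp.
  (3.5, 1.5, 255°): beam 1 = 0.5176 ≠ 1.7321 ✗
  (1.5, 1.5, 300°): beam 1 = 0.5774 ≠ 1.7321 ✗
  (2.5, 6.5, 210°): beam 1 = 1.0000 ≠ 1.7321 ✗
  (4.5, 5.5, 30°): beam 1 = 0.5774 ≠ 1.7321 ✗
  …
  (2.5, 5.5, 120°): r_1=1.7321, r_2=0.5774, r_3=4.0415, r_4=1.0000 — all match ✓
No second candidate reproduces the full scan.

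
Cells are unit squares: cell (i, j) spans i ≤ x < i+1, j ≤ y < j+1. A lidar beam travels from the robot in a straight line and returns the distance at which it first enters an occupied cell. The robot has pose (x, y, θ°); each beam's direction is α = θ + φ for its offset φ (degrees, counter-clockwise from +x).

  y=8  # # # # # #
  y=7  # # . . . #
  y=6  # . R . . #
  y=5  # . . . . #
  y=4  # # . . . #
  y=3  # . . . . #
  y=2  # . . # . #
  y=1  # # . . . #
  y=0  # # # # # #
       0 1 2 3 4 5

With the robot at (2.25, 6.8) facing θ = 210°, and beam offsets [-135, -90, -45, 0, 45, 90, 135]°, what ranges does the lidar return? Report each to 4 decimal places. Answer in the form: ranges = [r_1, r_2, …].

beam 1: φ=-135°, α=75°
  d=(0.2588,0.9659)  start (2,6)  tX=2.8978 tY=0.2071  stride 1/|dx|=3.8637 1/|dy|=1.0353
    cross y-line → (2,7), t=0.2071
    cross y-line → (2,8), t=1.2423 (wall)
  → r_1 = 1.2423
beam 2: φ=-90°, α=120°
  d=(-0.5000,0.8660)  start (2,6)  tX=0.5000 tY=0.2309  stride 1/|dx|=2.0000 1/|dy|=1.1547
    cross y-line → (2,7), t=0.2309
    cross x-line → (1,7), t=0.5000 (wall)
  → r_2 = 0.5000
beam 3: φ=-45°, α=165°
  d=(-0.9659,0.2588)  start (2,6)  tX=0.2588 tY=0.7727  stride 1/|dx|=1.0353 1/|dy|=3.8637
    cross x-line → (1,6), t=0.2588
    cross y-line → (1,7), t=0.7727 (wall)
  → r_3 = 0.7727
beam 4: φ=0°, α=210°
  d=(-0.8660,-0.5000)  start (2,6)  tX=0.2887 tY=1.6000  stride 1/|dx|=1.1547 1/|dy|=2.0000
    cross x-line → (1,6), t=0.2887
    cross x-line → (0,6), t=1.4434 (wall)
  → r_4 = 1.4434
beam 5: φ=45°, α=255°
  d=(-0.2588,-0.9659)  start (2,6)  tX=0.9659 tY=0.8282  stride 1/|dx|=3.8637 1/|dy|=1.0353
    cross y-line → (2,5), t=0.8282
    cross x-line → (1,5), t=0.9659
    cross y-line → (1,4), t=1.8635 (wall)
  → r_5 = 1.8635
beam 6: φ=90°, α=300°
  d=(0.5000,-0.8660)  start (2,6)  tX=1.5000 tY=0.9238  stride 1/|dx|=2.0000 1/|dy|=1.1547
    cross y-line → (2,5), t=0.9238
    cross x-line → (3,5), t=1.5000
    cross y-line → (3,4), t=2.0785
    cross y-line → (3,3), t=3.2332
    cross x-line → (4,3), t=3.5000
    cross y-line → (4,2), t=4.3879
    cross x-line → (5,2), t=5.5000 (wall)
  → r_6 = 5.5000
beam 7: φ=135°, α=345°
  d=(0.9659,-0.2588)  start (2,6)  tX=0.7765 tY=3.0910  stride 1/|dx|=1.0353 1/|dy|=3.8637
    cross x-line → (3,6), t=0.7765
    cross x-line → (4,6), t=1.8117
    cross x-line → (5,6), t=2.8470 (wall)
  → r_7 = 2.8470

ranges = [1.2423, 0.5000, 0.7727, 1.4434, 1.8635, 5.5000, 2.8470]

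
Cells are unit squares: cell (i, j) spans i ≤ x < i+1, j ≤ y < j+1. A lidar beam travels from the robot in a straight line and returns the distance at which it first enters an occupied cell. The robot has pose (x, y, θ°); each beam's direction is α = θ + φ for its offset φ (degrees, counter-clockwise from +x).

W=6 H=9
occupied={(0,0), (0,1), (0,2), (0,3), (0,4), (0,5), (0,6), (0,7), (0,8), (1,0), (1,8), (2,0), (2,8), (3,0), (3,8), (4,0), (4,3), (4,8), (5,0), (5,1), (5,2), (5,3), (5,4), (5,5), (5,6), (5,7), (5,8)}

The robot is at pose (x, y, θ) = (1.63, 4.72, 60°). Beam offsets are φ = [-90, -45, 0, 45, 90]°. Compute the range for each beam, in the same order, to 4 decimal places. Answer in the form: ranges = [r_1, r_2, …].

beam 1: φ=-90°, α=330°
  cosα=0.8660 sinα=-0.5000 | (1,4) | tMaxX 0.4272 tMaxY 1.4400 | tΔX 1.1547 tΔY 2.0000
    t=0.4272 [x] (2,4)
    t=1.4400 [y] (2,3)
    t=1.5819 [x] (3,3)
    t=2.7366 [x] (4,3) — stop
  → r_1 = 2.7366
beam 2: φ=-45°, α=15°
  cosα=0.9659 sinα=0.2588 | (1,4) | tMaxX 0.3831 tMaxY 1.0818 | tΔX 1.0353 tΔY 3.8637
    t=0.3831 [x] (2,4)
    t=1.0818 [y] (2,5)
    t=1.4183 [x] (3,5)
    t=2.4536 [x] (4,5)
    t=3.4889 [x] (5,5) — stop
  → r_2 = 3.4889
beam 3: φ=0°, α=60°
  cosα=0.5000 sinα=0.8660 | (1,4) | tMaxX 0.7400 tMaxY 0.3233 | tΔX 2.0000 tΔY 1.1547
    t=0.3233 [y] (1,5)
    t=0.7400 [x] (2,5)
    t=1.4780 [y] (2,6)
    t=2.6327 [y] (2,7)
    t=2.7400 [x] (3,7)
    t=3.7874 [y] (3,8) — stop
  → r_3 = 3.7874
beam 4: φ=45°, α=105°
  cosα=-0.2588 sinα=0.9659 | (1,4) | tMaxX 2.4341 tMaxY 0.2899 | tΔX 3.8637 tΔY 1.0353
    t=0.2899 [y] (1,5)
    t=1.3252 [y] (1,6)
    t=2.3604 [y] (1,7)
    t=2.4341 [x] (0,7) — stop
  → r_4 = 2.4341
beam 5: φ=90°, α=150°
  cosα=-0.8660 sinα=0.5000 | (1,4) | tMaxX 0.7275 tMaxY 0.5600 | tΔX 1.1547 tΔY 2.0000
    t=0.5600 [y] (1,5)
    t=0.7275 [x] (0,5) — stop
  → r_5 = 0.7275

ranges = [2.7366, 3.4889, 3.7874, 2.4341, 0.7275]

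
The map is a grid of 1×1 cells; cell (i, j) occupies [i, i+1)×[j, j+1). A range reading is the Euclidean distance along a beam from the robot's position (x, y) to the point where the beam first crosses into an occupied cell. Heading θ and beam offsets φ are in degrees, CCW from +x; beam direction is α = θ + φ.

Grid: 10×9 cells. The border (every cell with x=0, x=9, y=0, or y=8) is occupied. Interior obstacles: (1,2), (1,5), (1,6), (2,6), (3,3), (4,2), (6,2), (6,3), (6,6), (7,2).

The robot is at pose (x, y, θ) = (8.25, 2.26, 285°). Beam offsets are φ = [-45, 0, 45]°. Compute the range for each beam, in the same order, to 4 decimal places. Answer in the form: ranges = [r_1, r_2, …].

beam 1: φ=-45°, α=240°
  d=(-0.5000,-0.8660)  start (8,2)  tX=0.5000 tY=0.3002  stride 1/|dx|=2.0000 1/|dy|=1.1547
    cross y-line → (8,1), t=0.3002
    cross x-line → (7,1), t=0.5000
    cross y-line → (7,0), t=1.4549 (wall)
  → r_1 = 1.4549
beam 2: φ=0°, α=285°
  d=(0.2588,-0.9659)  start (8,2)  tX=2.8978 tY=0.2692  stride 1/|dx|=3.8637 1/|dy|=1.0353
    cross y-line → (8,1), t=0.2692
    cross y-line → (8,0), t=1.3044 (wall)
  → r_2 = 1.3044
beam 3: φ=45°, α=330°
  d=(0.8660,-0.5000)  start (8,2)  tX=0.8660 tY=0.5200  stride 1/|dx|=1.1547 1/|dy|=2.0000
    cross y-line → (8,1), t=0.5200
    cross x-line → (9,1), t=0.8660 (wall)
  → r_3 = 0.8660

ranges = [1.4549, 1.3044, 0.8660]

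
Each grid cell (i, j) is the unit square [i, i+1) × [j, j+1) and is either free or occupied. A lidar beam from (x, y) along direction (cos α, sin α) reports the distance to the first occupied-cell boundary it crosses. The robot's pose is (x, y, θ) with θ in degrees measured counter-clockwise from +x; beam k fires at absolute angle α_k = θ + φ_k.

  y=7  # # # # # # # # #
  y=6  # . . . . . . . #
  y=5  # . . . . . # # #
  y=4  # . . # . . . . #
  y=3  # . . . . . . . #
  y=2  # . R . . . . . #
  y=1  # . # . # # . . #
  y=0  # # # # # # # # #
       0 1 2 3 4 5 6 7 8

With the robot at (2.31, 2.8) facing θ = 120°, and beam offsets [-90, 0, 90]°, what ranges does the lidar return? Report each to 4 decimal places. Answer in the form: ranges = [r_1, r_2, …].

ranges = [4.4000, 2.6200, 1.5127]

beam 1: φ=-90°, α=30°
  cosα=0.8660 sinα=0.5000 | (2,2) | tMaxX 0.7967 tMaxY 0.4000 | tΔX 1.1547 tΔY 2.0000
    t=0.4000 [y] (2,3)
    t=0.7967 [x] (3,3)
    t=1.9514 [x] (4,3)
    t=2.4000 [y] (4,4)
    t=3.1061 [x] (5,4)
    t=4.2608 [x] (6,4)
    t=4.4000 [y] (6,5) — stop
  → r_1 = 4.4000
beam 2: φ=0°, α=120°
  cosα=-0.5000 sinα=0.8660 | (2,2) | tMaxX 0.6200 tMaxY 0.2309 | tΔX 2.0000 tΔY 1.1547
    t=0.2309 [y] (2,3)
    t=0.6200 [x] (1,3)
    t=1.3856 [y] (1,4)
    t=2.5403 [y] (1,5)
    t=2.6200 [x] (0,5) — stop
  → r_2 = 2.6200
beam 3: φ=90°, α=210°
  cosα=-0.8660 sinα=-0.5000 | (2,2) | tMaxX 0.3580 tMaxY 1.6000 | tΔX 1.1547 tΔY 2.0000
    t=0.3580 [x] (1,2)
    t=1.5127 [x] (0,2) — stop
  → r_3 = 1.5127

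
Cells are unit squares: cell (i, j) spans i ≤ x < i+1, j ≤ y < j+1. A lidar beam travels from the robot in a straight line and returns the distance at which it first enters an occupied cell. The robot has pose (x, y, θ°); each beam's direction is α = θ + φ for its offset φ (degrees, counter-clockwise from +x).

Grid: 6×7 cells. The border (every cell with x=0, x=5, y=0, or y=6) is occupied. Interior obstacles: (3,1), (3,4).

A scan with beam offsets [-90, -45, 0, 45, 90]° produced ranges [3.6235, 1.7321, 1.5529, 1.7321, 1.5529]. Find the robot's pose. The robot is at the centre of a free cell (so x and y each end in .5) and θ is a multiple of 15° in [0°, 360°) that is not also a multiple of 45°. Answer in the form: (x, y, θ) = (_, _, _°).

Enumerate (i+0.5, j+0.5, θ) over the 18 free cells and 16 admissible headings. For each, cast all 5 beams and compare to the given ranges.
  (4.5, 1.5, 255°): beam 1 = 0.5176 ≠ 3.6235 ✗
  (4.5, 3.5, 105°): beam 1 = 0.5176 ≠ 3.6235 ✗
  (3.5, 5.5, 75°): beam 1 = 1.5529 ≠ 3.6235 ✗
  (4.5, 3.5, 240°): beam 1 = 1.0000 ≠ 3.6235 ✗
  …
  (2.5, 2.5, 195°): r_1=3.6235, r_2=1.7321, r_3=1.5529, r_4=1.7321, r_5=1.5529 — all match ✓
No second candidate reproduces the full scan.

(x, y, θ) = (2.5, 2.5, 195°)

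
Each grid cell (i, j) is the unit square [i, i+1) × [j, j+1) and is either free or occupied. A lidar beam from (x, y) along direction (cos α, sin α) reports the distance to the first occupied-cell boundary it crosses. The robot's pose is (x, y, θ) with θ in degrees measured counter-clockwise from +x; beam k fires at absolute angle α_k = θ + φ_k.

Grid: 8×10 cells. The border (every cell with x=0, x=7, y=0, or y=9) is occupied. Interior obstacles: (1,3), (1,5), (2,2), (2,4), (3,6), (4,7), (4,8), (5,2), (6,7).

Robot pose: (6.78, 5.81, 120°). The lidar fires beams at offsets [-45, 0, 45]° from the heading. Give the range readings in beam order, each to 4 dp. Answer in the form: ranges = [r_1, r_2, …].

ranges = [0.8500, 1.3741, 2.8781]

beam 1: φ=-45°, α=75°
  cosα=0.2588 sinα=0.9659 | (6,5) | tMaxX 0.8500 tMaxY 0.1967 | tΔX 3.8637 tΔY 1.0353
    t=0.1967 [y] (6,6)
    t=0.8500 [x] (7,6) — stop
  → r_1 = 0.8500
beam 2: φ=0°, α=120°
  cosα=-0.5000 sinα=0.8660 | (6,5) | tMaxX 1.5600 tMaxY 0.2194 | tΔX 2.0000 tΔY 1.1547
    t=0.2194 [y] (6,6)
    t=1.3741 [y] (6,7) — stop
  → r_2 = 1.3741
beam 3: φ=45°, α=165°
  cosα=-0.9659 sinα=0.2588 | (6,5) | tMaxX 0.8075 tMaxY 0.7341 | tΔX 1.0353 tΔY 3.8637
    t=0.7341 [y] (6,6)
    t=0.8075 [x] (5,6)
    t=1.8428 [x] (4,6)
    t=2.8781 [x] (3,6) — stop
  → r_3 = 2.8781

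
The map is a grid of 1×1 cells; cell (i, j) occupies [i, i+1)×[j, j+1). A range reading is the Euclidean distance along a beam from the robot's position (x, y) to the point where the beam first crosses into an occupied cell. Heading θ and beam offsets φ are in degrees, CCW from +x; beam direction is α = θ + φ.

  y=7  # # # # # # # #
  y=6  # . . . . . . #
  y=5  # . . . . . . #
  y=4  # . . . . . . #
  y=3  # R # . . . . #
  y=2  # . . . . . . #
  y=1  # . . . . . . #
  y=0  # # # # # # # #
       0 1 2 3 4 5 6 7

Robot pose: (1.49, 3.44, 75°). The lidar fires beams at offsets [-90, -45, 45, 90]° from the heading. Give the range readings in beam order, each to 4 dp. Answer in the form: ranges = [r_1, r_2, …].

beam 1: φ=-90°, α=345°
  dir = (cos 345°, sin 345°) = (0.9659, -0.2588); from cell (1,3)
  next x-line at t=0.5280, next y-line at t=1.7000; Δt_x=1.0353, Δt_y=3.8637
    x: enter (2,3) at t=0.5280 ← occupied
  → r_1 = 0.5280
beam 2: φ=-45°, α=30°
  dir = (cos 30°, sin 30°) = (0.8660, 0.5000); from cell (1,3)
  next x-line at t=0.5889, next y-line at t=1.1200; Δt_x=1.1547, Δt_y=2.0000
    x: enter (2,3) at t=0.5889 ← occupied
  → r_2 = 0.5889
beam 3: φ=45°, α=120°
  dir = (cos 120°, sin 120°) = (-0.5000, 0.8660); from cell (1,3)
  next x-line at t=0.9800, next y-line at t=0.6466; Δt_x=2.0000, Δt_y=1.1547
    y: enter (1,4) at t=0.6466
    x: enter (0,4) at t=0.9800 ← occupied
  → r_3 = 0.9800
beam 4: φ=90°, α=165°
  dir = (cos 165°, sin 165°) = (-0.9659, 0.2588); from cell (1,3)
  next x-line at t=0.5073, next y-line at t=2.1637; Δt_x=1.0353, Δt_y=3.8637
    x: enter (0,3) at t=0.5073 ← occupied
  → r_4 = 0.5073

ranges = [0.5280, 0.5889, 0.9800, 0.5073]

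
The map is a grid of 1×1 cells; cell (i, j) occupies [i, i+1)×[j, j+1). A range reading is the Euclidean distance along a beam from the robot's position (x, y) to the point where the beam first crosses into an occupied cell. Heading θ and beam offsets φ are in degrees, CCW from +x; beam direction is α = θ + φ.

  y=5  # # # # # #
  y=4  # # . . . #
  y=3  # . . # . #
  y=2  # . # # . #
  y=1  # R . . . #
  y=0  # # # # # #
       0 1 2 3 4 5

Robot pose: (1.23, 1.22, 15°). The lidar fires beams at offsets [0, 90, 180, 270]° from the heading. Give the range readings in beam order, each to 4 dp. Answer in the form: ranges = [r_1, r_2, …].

beam 1: φ=0°, α=15°
  d=(0.9659,0.2588)  start (1,1)  tX=0.7972 tY=3.0137  stride 1/|dx|=1.0353 1/|dy|=3.8637
    cross x-line → (2,1), t=0.7972
    cross x-line → (3,1), t=1.8324
    cross x-line → (4,1), t=2.8677
    cross y-line → (4,2), t=3.0137
    cross x-line → (5,2), t=3.9030 (wall)
  → r_1 = 3.9030
beam 2: φ=90°, α=105°
  d=(-0.2588,0.9659)  start (1,1)  tX=0.8887 tY=0.8075  stride 1/|dx|=3.8637 1/|dy|=1.0353
    cross y-line → (1,2), t=0.8075
    cross x-line → (0,2), t=0.8887 (wall)
  → r_2 = 0.8887
beam 3: φ=180°, α=195°
  d=(-0.9659,-0.2588)  start (1,1)  tX=0.2381 tY=0.8500  stride 1/|dx|=1.0353 1/|dy|=3.8637
    cross x-line → (0,1), t=0.2381 (wall)
  → r_3 = 0.2381
beam 4: φ=270°, α=285°
  d=(0.2588,-0.9659)  start (1,1)  tX=2.9751 tY=0.2278  stride 1/|dx|=3.8637 1/|dy|=1.0353
    cross y-line → (1,0), t=0.2278 (wall)
  → r_4 = 0.2278

ranges = [3.9030, 0.8887, 0.2381, 0.2278]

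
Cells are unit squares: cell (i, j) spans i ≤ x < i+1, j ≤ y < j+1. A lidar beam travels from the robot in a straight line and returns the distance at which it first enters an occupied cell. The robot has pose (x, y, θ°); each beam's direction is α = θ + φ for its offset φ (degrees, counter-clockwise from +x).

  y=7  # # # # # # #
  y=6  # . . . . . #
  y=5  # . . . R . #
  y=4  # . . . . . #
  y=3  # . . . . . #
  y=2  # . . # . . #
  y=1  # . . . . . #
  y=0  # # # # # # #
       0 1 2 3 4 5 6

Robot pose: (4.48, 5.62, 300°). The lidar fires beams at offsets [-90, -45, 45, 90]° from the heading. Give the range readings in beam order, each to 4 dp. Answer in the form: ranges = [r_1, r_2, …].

ranges = [4.0184, 2.7124, 1.5736, 1.7551]

beam 1: φ=-90°, α=210°
  cosα=-0.8660 sinα=-0.5000 | (4,5) | tMaxX 0.5543 tMaxY 1.2400 | tΔX 1.1547 tΔY 2.0000
    t=0.5543 [x] (3,5)
    t=1.2400 [y] (3,4)
    t=1.7090 [x] (2,4)
    t=2.8637 [x] (1,4)
    t=3.2400 [y] (1,3)
    t=4.0184 [x] (0,3) — stop
  → r_1 = 4.0184
beam 2: φ=-45°, α=255°
  cosα=-0.2588 sinα=-0.9659 | (4,5) | tMaxX 1.8546 tMaxY 0.6419 | tΔX 3.8637 tΔY 1.0353
    t=0.6419 [y] (4,4)
    t=1.6771 [y] (4,3)
    t=1.8546 [x] (3,3)
    t=2.7124 [y] (3,2) — stop
  → r_2 = 2.7124
beam 3: φ=45°, α=345°
  cosα=0.9659 sinα=-0.2588 | (4,5) | tMaxX 0.5383 tMaxY 2.3955 | tΔX 1.0353 tΔY 3.8637
    t=0.5383 [x] (5,5)
    t=1.5736 [x] (6,5) — stop
  → r_3 = 1.5736
beam 4: φ=90°, α=30°
  cosα=0.8660 sinα=0.5000 | (4,5) | tMaxX 0.6004 tMaxY 0.7600 | tΔX 1.1547 tΔY 2.0000
    t=0.6004 [x] (5,5)
    t=0.7600 [y] (5,6)
    t=1.7551 [x] (6,6) — stop
  → r_4 = 1.7551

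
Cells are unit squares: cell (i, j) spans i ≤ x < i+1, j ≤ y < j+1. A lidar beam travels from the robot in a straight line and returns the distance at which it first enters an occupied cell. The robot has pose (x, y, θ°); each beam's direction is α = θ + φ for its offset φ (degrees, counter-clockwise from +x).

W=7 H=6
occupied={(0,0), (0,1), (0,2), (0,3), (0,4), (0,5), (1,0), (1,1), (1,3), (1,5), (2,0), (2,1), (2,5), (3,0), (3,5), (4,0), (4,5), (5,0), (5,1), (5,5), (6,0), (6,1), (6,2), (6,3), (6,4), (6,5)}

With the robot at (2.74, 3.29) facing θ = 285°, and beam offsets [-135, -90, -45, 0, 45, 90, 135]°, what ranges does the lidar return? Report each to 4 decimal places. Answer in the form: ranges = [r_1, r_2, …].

ranges = [0.8545, 0.7661, 1.4896, 2.3708, 2.6096, 3.3750, 1.9745]

beam 1: φ=-135°, α=150°
  dir = (cos 150°, sin 150°) = (-0.8660, 0.5000); from cell (2,3)
  next x-line at t=0.8545, next y-line at t=1.4200; Δt_x=1.1547, Δt_y=2.0000
    x: enter (1,3) at t=0.8545 ← occupied
  → r_1 = 0.8545
beam 2: φ=-90°, α=195°
  dir = (cos 195°, sin 195°) = (-0.9659, -0.2588); from cell (2,3)
  next x-line at t=0.7661, next y-line at t=1.1205; Δt_x=1.0353, Δt_y=3.8637
    x: enter (1,3) at t=0.7661 ← occupied
  → r_2 = 0.7661
beam 3: φ=-45°, α=240°
  dir = (cos 240°, sin 240°) = (-0.5000, -0.8660); from cell (2,3)
  next x-line at t=1.4800, next y-line at t=0.3349; Δt_x=2.0000, Δt_y=1.1547
    y: enter (2,2) at t=0.3349
    x: enter (1,2) at t=1.4800
    y: enter (1,1) at t=1.4896 ← occupied
  → r_3 = 1.4896
beam 4: φ=0°, α=285°
  dir = (cos 285°, sin 285°) = (0.2588, -0.9659); from cell (2,3)
  next x-line at t=1.0046, next y-line at t=0.3002; Δt_x=3.8637, Δt_y=1.0353
    y: enter (2,2) at t=0.3002
    x: enter (3,2) at t=1.0046
    y: enter (3,1) at t=1.3355
    y: enter (3,0) at t=2.3708 ← occupied
  → r_4 = 2.3708
beam 5: φ=45°, α=330°
  dir = (cos 330°, sin 330°) = (0.8660, -0.5000); from cell (2,3)
  next x-line at t=0.3002, next y-line at t=0.5800; Δt_x=1.1547, Δt_y=2.0000
    x: enter (3,3) at t=0.3002
    y: enter (3,2) at t=0.5800
    x: enter (4,2) at t=1.4549
    y: enter (4,1) at t=2.5800
    x: enter (5,1) at t=2.6096 ← occupied
  → r_5 = 2.6096
beam 6: φ=90°, α=15°
  dir = (cos 15°, sin 15°) = (0.9659, 0.2588); from cell (2,3)
  next x-line at t=0.2692, next y-line at t=2.7432; Δt_x=1.0353, Δt_y=3.8637
    x: enter (3,3) at t=0.2692
    x: enter (4,3) at t=1.3044
    x: enter (5,3) at t=2.3397
    y: enter (5,4) at t=2.7432
    x: enter (6,4) at t=3.3750 ← occupied
  → r_6 = 3.3750
beam 7: φ=135°, α=60°
  dir = (cos 60°, sin 60°) = (0.5000, 0.8660); from cell (2,3)
  next x-line at t=0.5200, next y-line at t=0.8198; Δt_x=2.0000, Δt_y=1.1547
    x: enter (3,3) at t=0.5200
    y: enter (3,4) at t=0.8198
    y: enter (3,5) at t=1.9745 ← occupied
  → r_7 = 1.9745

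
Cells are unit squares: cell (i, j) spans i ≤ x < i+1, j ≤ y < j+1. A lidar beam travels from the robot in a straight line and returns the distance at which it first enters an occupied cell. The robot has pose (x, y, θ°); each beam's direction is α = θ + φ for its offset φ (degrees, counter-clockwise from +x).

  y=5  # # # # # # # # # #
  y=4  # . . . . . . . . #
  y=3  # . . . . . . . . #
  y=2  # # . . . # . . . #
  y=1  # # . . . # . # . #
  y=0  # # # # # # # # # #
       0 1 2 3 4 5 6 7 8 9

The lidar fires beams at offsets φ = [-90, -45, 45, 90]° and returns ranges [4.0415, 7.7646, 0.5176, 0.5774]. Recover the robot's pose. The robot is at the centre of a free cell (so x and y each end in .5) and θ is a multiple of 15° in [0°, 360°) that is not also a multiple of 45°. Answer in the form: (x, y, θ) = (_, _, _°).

(x, y, θ) = (1.5, 4.5, 30°)

Enumerate (i+0.5, j+0.5, θ) over the 27 free cells and 16 admissible headings. For each, cast all 4 beams and compare to the given ranges.
  (6.5, 1.5, 75°): beam 1 = 0.5176 ≠ 4.0415 ✗
  (6.5, 4.5, 210°): beam 1 = 0.5774 ≠ 4.0415 ✗
  (3.5, 2.5, 165°): beam 1 = 2.5882 ≠ 4.0415 ✗
  (7.5, 4.5, 210°): beam 1 = 0.5774 ≠ 4.0415 ✗
  …
  (1.5, 4.5, 30°): r_1=4.0415, r_2=7.7646, r_3=0.5176, r_4=0.5774 — all match ✓
No second candidate reproduces the full scan.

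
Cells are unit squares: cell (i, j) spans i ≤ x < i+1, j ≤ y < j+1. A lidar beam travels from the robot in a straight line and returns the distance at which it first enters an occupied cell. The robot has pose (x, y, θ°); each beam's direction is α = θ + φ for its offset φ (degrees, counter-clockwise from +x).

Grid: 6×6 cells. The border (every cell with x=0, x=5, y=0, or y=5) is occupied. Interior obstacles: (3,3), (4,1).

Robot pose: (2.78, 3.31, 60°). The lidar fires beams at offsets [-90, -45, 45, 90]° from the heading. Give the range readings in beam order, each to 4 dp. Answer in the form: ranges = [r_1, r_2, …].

ranges = [0.2540, 0.2278, 1.7496, 2.0554]

beam 1: φ=-90°, α=330°
  d=(0.8660,-0.5000)  start (2,3)  tX=0.2540 tY=0.6200  stride 1/|dx|=1.1547 1/|dy|=2.0000
    cross x-line → (3,3), t=0.2540 (wall)
  → r_1 = 0.2540
beam 2: φ=-45°, α=15°
  d=(0.9659,0.2588)  start (2,3)  tX=0.2278 tY=2.6660  stride 1/|dx|=1.0353 1/|dy|=3.8637
    cross x-line → (3,3), t=0.2278 (wall)
  → r_2 = 0.2278
beam 3: φ=45°, α=105°
  d=(-0.2588,0.9659)  start (2,3)  tX=3.0137 tY=0.7143  stride 1/|dx|=3.8637 1/|dy|=1.0353
    cross y-line → (2,4), t=0.7143
    cross y-line → (2,5), t=1.7496 (wall)
  → r_3 = 1.7496
beam 4: φ=90°, α=150°
  d=(-0.8660,0.5000)  start (2,3)  tX=0.9007 tY=1.3800  stride 1/|dx|=1.1547 1/|dy|=2.0000
    cross x-line → (1,3), t=0.9007
    cross y-line → (1,4), t=1.3800
    cross x-line → (0,4), t=2.0554 (wall)
  → r_4 = 2.0554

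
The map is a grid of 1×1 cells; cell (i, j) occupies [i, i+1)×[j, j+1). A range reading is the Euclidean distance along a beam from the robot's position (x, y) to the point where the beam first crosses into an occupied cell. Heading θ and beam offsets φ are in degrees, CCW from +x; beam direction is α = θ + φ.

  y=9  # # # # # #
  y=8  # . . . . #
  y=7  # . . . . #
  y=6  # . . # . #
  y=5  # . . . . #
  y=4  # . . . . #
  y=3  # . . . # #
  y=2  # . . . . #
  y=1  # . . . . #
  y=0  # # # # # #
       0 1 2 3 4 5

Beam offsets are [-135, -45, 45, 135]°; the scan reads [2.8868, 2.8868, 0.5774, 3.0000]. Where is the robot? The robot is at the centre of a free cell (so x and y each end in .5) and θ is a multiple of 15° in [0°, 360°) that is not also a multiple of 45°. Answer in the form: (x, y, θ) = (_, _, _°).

Enumerate (i+0.5, j+0.5, θ) over the 30 free cells and 16 admissible headings. For each, cast all 4 beams and compare to the given ranges.
  (1.5, 6.5, 300°): beam 1 = 0.5176 ≠ 2.8868 ✗
  (1.5, 1.5, 330°): beam 1 = 0.5176 ≠ 2.8868 ✗
  (2.5, 4.5, 195°): beam 1 = 1.7321 ≠ 2.8868 ✗
  …
  (3.5, 3.5, 285°): r_1=2.8868, r_2=2.8868, r_3=0.5774, r_4=3.0000 — all match ✓
Only this pose fits every beam.

(x, y, θ) = (3.5, 3.5, 285°)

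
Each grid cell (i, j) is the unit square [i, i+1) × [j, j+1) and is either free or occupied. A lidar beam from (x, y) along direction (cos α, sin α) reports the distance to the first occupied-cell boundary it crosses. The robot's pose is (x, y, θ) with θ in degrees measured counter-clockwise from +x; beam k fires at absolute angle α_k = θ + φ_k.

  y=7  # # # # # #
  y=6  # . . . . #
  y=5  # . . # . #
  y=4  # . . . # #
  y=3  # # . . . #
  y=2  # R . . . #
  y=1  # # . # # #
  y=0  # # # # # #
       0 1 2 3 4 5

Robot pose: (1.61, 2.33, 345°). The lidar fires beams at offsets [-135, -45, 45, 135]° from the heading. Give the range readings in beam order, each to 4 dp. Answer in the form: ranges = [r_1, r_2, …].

beam 1: φ=-135°, α=210°
  dir = (cos 210°, sin 210°) = (-0.8660, -0.5000); from cell (1,2)
  next x-line at t=0.7044, next y-line at t=0.6600; Δt_x=1.1547, Δt_y=2.0000
    y: enter (1,1) at t=0.6600 ← occupied
  → r_1 = 0.6600
beam 2: φ=-45°, α=300°
  dir = (cos 300°, sin 300°) = (0.5000, -0.8660); from cell (1,2)
  next x-line at t=0.7800, next y-line at t=0.3811; Δt_x=2.0000, Δt_y=1.1547
    y: enter (1,1) at t=0.3811 ← occupied
  → r_2 = 0.3811
beam 3: φ=45°, α=30°
  dir = (cos 30°, sin 30°) = (0.8660, 0.5000); from cell (1,2)
  next x-line at t=0.4503, next y-line at t=1.3400; Δt_x=1.1547, Δt_y=2.0000
    x: enter (2,2) at t=0.4503
    y: enter (2,3) at t=1.3400
    x: enter (3,3) at t=1.6050
    x: enter (4,3) at t=2.7597
    y: enter (4,4) at t=3.3400 ← occupied
  → r_3 = 3.3400
beam 4: φ=135°, α=120°
  dir = (cos 120°, sin 120°) = (-0.5000, 0.8660); from cell (1,2)
  next x-line at t=1.2200, next y-line at t=0.7736; Δt_x=2.0000, Δt_y=1.1547
    y: enter (1,3) at t=0.7736 ← occupied
  → r_4 = 0.7736

ranges = [0.6600, 0.3811, 3.3400, 0.7736]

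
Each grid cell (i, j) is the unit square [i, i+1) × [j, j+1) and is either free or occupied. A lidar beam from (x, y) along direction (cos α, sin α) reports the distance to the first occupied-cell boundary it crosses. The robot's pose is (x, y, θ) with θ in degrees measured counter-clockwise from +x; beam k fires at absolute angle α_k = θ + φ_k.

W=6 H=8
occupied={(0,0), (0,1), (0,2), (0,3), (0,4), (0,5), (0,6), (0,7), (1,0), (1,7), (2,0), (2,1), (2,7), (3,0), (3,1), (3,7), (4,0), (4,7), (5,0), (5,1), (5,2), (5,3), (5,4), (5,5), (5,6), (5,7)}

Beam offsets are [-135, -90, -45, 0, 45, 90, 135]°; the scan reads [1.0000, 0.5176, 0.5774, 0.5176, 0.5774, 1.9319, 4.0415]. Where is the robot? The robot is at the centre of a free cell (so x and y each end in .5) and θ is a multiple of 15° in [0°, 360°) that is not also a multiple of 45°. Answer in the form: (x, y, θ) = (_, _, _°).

(x, y, θ) = (4.5, 6.5, 75°)

Candidates: 22 free-cell centres × 16 headings = 352 poses. Raycast each; keep the one whose scan matches to 4 dp.
  (3.5, 6.5, 255°): beam 1 = 0.5774 ≠ 1.0000 ✗
  (1.5, 2.5, 240°): beam 1 = 1.9319 ≠ 1.0000 ✗
  (3.5, 3.5, 195°): beam 1 = 3.0000 ≠ 1.0000 ✗
  (2.5, 5.5, 165°): beam 1 = 2.8868 ≠ 1.0000 ✗
  …
  (4.5, 6.5, 75°): r_1=1.0000, r_2=0.5176, r_3=0.5774, r_4=0.5176, r_5=0.5774, r_6=1.9319, r_7=4.0415 — all match ✓
Unique over the lattice → pose = (4.5, 6.5, 75°).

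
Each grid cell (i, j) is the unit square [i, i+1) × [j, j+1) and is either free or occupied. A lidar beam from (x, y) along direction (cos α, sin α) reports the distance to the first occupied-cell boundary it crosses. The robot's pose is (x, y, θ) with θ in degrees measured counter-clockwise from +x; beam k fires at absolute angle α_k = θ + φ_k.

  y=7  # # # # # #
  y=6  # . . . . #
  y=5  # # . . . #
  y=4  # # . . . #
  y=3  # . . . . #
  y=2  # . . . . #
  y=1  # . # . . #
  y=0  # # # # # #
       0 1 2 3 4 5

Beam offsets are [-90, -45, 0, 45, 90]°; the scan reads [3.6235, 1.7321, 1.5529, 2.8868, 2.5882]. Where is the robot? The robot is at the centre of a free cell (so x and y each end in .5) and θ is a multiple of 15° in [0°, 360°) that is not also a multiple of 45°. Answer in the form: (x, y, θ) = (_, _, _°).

(x, y, θ) = (3.5, 4.5, 15°)

Enumerate (i+0.5, j+0.5, θ) over the 21 free cells and 16 admissible headings. For each, cast all 5 beams and compare to the given ranges.
  (3.5, 1.5, 195°): beam 1 = 5.6940 ≠ 3.6235 ✗
  (3.5, 1.5, 330°): beam 1 = 0.5774 ≠ 3.6235 ✗
  (1.5, 1.5, 255°): beam 1 = 0.5176 ≠ 3.6235 ✗
  (3.5, 2.5, 60°): beam 1 = 1.7321 ≠ 3.6235 ✗
  …
  (3.5, 4.5, 15°): r_1=3.6235, r_2=1.7321, r_3=1.5529, r_4=2.8868, r_5=2.5882 — all match ✓
Unique over the lattice → pose = (3.5, 4.5, 15°).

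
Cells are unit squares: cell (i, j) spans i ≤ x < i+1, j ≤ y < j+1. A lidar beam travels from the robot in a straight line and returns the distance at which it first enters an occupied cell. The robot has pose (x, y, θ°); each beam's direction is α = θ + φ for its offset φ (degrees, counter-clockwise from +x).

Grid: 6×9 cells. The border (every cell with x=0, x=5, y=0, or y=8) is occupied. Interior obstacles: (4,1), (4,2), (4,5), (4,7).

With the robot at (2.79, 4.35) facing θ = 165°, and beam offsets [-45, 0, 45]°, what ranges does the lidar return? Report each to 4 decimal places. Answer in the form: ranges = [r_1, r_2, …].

beam 1: φ=-45°, α=120°
  cosα=-0.5000 sinα=0.8660 | (2,4) | tMaxX 1.5800 tMaxY 0.7506 | tΔX 2.0000 tΔY 1.1547
    t=0.7506 [y] (2,5)
    t=1.5800 [x] (1,5)
    t=1.9053 [y] (1,6)
    t=3.0600 [y] (1,7)
    t=3.5800 [x] (0,7) — stop
  → r_1 = 3.5800
beam 2: φ=0°, α=165°
  cosα=-0.9659 sinα=0.2588 | (2,4) | tMaxX 0.8179 tMaxY 2.5114 | tΔX 1.0353 tΔY 3.8637
    t=0.8179 [x] (1,4)
    t=1.8531 [x] (0,4) — stop
  → r_2 = 1.8531
beam 3: φ=45°, α=210°
  cosα=-0.8660 sinα=-0.5000 | (2,4) | tMaxX 0.9122 tMaxY 0.7000 | tΔX 1.1547 tΔY 2.0000
    t=0.7000 [y] (2,3)
    t=0.9122 [x] (1,3)
    t=2.0669 [x] (0,3) — stop
  → r_3 = 2.0669

ranges = [3.5800, 1.8531, 2.0669]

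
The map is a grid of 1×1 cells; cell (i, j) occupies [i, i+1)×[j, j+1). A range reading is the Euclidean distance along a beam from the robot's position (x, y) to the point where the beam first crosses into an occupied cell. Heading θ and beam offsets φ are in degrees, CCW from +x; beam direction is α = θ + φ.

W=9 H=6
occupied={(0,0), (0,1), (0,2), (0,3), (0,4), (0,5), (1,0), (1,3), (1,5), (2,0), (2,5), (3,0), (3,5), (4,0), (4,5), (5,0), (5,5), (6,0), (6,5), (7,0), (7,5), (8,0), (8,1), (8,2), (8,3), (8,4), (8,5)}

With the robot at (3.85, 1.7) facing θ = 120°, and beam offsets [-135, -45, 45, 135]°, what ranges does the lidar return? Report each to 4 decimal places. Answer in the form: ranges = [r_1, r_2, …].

beam 1: φ=-135°, α=345°
  cosα=0.9659 sinα=-0.2588 | (3,1) | tMaxX 0.1553 tMaxY 2.7046 | tΔX 1.0353 tΔY 3.8637
    t=0.1553 [x] (4,1)
    t=1.1906 [x] (5,1)
    t=2.2258 [x] (6,1)
    t=2.7046 [y] (6,0) — stop
  → r_1 = 2.7046
beam 2: φ=-45°, α=75°
  cosα=0.2588 sinα=0.9659 | (3,1) | tMaxX 0.5796 tMaxY 0.3106 | tΔX 3.8637 tΔY 1.0353
    t=0.3106 [y] (3,2)
    t=0.5796 [x] (4,2)
    t=1.3459 [y] (4,3)
    t=2.3811 [y] (4,4)
    t=3.4164 [y] (4,5) — stop
  → r_2 = 3.4164
beam 3: φ=45°, α=165°
  cosα=-0.9659 sinα=0.2588 | (3,1) | tMaxX 0.8800 tMaxY 1.1591 | tΔX 1.0353 tΔY 3.8637
    t=0.8800 [x] (2,1)
    t=1.1591 [y] (2,2)
    t=1.9153 [x] (1,2)
    t=2.9505 [x] (0,2) — stop
  → r_3 = 2.9505
beam 4: φ=135°, α=255°
  cosα=-0.2588 sinα=-0.9659 | (3,1) | tMaxX 3.2841 tMaxY 0.7247 | tΔX 3.8637 tΔY 1.0353
    t=0.7247 [y] (3,0) — stop
  → r_4 = 0.7247

ranges = [2.7046, 3.4164, 2.9505, 0.7247]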